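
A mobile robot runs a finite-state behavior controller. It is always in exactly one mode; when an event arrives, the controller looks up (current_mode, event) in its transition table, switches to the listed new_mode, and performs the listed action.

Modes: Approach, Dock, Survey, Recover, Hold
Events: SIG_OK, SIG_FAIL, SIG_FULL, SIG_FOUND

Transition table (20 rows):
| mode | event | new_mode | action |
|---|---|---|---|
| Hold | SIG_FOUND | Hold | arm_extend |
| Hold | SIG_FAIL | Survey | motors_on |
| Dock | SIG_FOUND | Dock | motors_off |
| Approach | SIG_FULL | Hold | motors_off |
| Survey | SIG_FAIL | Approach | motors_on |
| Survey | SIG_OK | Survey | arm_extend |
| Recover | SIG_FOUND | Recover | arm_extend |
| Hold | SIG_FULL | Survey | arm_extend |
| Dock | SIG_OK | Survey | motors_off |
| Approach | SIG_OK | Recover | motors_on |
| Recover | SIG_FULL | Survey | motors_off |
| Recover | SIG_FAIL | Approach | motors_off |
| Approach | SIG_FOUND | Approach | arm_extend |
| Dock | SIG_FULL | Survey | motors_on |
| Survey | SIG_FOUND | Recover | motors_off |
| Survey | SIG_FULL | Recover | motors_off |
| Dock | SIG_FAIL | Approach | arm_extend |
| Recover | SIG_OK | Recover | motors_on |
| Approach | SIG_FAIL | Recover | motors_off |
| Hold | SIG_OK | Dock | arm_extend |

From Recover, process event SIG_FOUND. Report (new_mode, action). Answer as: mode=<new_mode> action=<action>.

mode=Recover action=arm_extend

current mode = Recover; filter table to that mode:
  (Recover, SIG_FOUND) → (Recover, arm_extend)  ← event matches
  (Recover, SIG_FULL) → (Survey, motors_off)
  (Recover, SIG_FAIL) → (Approach, motors_off)
  (Recover, SIG_OK) → (Recover, motors_on)
event = SIG_FOUND selects (Recover, arm_extend)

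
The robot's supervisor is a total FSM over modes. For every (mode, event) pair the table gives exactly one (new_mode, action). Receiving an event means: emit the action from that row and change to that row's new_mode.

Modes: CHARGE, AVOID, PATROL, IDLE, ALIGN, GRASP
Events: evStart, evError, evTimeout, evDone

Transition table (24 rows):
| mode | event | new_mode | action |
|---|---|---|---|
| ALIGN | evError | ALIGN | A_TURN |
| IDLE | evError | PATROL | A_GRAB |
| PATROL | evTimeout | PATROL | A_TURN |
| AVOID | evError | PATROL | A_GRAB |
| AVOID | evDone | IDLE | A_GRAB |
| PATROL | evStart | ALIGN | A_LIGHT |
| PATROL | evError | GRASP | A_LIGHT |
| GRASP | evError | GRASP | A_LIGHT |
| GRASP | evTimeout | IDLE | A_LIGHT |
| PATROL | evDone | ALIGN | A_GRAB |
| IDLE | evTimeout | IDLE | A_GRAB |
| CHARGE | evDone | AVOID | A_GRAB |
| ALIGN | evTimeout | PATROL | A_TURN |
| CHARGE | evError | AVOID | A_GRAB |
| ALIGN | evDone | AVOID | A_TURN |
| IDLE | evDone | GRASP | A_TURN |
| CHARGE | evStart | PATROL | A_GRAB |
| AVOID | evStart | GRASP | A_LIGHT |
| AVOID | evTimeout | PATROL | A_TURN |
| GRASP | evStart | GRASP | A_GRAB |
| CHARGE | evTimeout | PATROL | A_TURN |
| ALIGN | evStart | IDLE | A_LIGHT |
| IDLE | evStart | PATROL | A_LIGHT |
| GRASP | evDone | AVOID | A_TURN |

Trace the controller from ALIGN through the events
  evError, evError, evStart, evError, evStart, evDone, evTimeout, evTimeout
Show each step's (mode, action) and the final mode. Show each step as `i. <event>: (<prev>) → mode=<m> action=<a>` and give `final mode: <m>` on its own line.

final mode: PATROL

1. evError: (ALIGN) → mode=ALIGN action=A_TURN
2. evError: (ALIGN) → mode=ALIGN action=A_TURN
3. evStart: (ALIGN) → mode=IDLE action=A_LIGHT
4. evError: (IDLE) → mode=PATROL action=A_GRAB
5. evStart: (PATROL) → mode=ALIGN action=A_LIGHT
6. evDone: (ALIGN) → mode=AVOID action=A_TURN
7. evTimeout: (AVOID) → mode=PATROL action=A_TURN
8. evTimeout: (PATROL) → mode=PATROL action=A_TURN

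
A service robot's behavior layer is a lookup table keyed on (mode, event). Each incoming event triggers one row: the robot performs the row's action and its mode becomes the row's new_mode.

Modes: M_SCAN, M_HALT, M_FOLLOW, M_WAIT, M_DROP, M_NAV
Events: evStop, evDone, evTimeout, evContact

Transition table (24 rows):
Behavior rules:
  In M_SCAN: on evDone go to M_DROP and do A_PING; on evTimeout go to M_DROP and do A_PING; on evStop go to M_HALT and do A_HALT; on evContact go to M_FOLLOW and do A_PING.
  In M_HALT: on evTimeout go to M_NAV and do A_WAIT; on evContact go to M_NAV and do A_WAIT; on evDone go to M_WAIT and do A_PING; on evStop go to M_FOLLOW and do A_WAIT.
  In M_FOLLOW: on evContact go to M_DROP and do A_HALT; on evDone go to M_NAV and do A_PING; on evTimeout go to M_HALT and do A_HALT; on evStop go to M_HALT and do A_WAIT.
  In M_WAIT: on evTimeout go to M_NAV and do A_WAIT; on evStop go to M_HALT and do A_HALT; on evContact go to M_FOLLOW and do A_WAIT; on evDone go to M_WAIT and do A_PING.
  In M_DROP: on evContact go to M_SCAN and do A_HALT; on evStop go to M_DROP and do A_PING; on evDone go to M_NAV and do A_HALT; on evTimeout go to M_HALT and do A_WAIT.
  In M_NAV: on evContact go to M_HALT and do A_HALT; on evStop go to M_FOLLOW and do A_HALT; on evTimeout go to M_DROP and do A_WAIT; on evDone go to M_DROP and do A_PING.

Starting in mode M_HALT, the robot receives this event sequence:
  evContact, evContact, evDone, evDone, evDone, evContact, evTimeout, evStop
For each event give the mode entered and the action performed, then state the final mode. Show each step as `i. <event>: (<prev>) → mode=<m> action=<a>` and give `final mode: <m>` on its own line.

1. evContact: (M_HALT) → mode=M_NAV action=A_WAIT
2. evContact: (M_NAV) → mode=M_HALT action=A_HALT
3. evDone: (M_HALT) → mode=M_WAIT action=A_PING
4. evDone: (M_WAIT) → mode=M_WAIT action=A_PING
5. evDone: (M_WAIT) → mode=M_WAIT action=A_PING
6. evContact: (M_WAIT) → mode=M_FOLLOW action=A_WAIT
7. evTimeout: (M_FOLLOW) → mode=M_HALT action=A_HALT
8. evStop: (M_HALT) → mode=M_FOLLOW action=A_WAIT

final mode: M_FOLLOW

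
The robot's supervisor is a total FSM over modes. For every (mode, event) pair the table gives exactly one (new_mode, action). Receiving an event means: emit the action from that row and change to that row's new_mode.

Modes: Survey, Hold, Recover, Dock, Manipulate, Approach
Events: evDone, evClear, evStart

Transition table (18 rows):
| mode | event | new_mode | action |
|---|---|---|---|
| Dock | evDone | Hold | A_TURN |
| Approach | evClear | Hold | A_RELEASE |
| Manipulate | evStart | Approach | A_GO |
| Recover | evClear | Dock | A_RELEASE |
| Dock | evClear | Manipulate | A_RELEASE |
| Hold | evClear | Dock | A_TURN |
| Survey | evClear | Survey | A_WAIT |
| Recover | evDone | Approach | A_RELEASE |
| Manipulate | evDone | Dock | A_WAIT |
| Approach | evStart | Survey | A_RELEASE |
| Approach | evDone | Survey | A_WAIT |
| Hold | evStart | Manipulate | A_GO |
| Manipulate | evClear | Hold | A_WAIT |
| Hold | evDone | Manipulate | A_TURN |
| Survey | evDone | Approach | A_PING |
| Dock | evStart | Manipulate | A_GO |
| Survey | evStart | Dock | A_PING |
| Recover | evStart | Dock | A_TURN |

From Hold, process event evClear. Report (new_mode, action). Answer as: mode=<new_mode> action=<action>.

mode=Dock action=A_TURN

current mode = Hold; filter table to that mode:
  (Hold, evClear) → (Dock, A_TURN)  ← event matches
  (Hold, evStart) → (Manipulate, A_GO)
  (Hold, evDone) → (Manipulate, A_TURN)
event = evClear selects (Dock, A_TURN)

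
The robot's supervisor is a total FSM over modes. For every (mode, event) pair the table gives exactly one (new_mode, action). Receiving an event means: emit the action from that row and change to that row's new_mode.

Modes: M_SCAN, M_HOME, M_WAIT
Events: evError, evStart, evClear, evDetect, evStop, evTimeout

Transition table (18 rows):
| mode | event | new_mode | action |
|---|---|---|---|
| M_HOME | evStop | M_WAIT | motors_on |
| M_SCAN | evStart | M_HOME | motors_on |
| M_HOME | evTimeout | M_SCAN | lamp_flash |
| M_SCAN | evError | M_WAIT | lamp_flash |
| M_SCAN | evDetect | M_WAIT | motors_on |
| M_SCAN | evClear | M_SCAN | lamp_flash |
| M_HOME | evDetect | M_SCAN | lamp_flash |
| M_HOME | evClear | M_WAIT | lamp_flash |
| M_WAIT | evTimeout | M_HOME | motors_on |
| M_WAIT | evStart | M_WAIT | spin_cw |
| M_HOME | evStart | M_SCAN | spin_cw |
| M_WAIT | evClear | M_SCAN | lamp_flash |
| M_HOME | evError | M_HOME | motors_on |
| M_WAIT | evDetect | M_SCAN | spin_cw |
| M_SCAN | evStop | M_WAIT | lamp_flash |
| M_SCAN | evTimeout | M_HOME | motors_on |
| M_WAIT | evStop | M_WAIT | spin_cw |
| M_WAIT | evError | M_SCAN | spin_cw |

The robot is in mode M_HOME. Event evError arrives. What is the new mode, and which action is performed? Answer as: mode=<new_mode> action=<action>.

current mode = M_HOME; filter table to that mode:
  (M_HOME, evStop) → (M_WAIT, motors_on)
  (M_HOME, evTimeout) → (M_SCAN, lamp_flash)
  (M_HOME, evDetect) → (M_SCAN, lamp_flash)
  (M_HOME, evClear) → (M_WAIT, lamp_flash)
  (M_HOME, evStart) → (M_SCAN, spin_cw)
  (M_HOME, evError) → (M_HOME, motors_on)  ← event matches
event = evError selects (M_HOME, motors_on)

mode=M_HOME action=motors_on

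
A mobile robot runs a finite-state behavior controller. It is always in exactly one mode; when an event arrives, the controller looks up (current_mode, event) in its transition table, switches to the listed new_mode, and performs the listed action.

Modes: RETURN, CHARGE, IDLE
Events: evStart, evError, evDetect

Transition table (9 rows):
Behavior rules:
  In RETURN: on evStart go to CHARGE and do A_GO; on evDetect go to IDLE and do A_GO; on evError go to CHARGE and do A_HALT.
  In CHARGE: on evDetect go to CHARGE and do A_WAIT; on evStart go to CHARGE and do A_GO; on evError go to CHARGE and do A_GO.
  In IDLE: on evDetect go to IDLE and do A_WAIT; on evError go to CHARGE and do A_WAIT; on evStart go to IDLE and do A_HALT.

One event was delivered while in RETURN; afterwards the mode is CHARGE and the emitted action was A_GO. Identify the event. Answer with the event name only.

try evStart: (RETURN, evStart) → (CHARGE, A_GO)  ← matches
try evError: (RETURN, evError) → (CHARGE, A_HALT)
try evDetect: (RETURN, evDetect) → (IDLE, A_GO)

evStart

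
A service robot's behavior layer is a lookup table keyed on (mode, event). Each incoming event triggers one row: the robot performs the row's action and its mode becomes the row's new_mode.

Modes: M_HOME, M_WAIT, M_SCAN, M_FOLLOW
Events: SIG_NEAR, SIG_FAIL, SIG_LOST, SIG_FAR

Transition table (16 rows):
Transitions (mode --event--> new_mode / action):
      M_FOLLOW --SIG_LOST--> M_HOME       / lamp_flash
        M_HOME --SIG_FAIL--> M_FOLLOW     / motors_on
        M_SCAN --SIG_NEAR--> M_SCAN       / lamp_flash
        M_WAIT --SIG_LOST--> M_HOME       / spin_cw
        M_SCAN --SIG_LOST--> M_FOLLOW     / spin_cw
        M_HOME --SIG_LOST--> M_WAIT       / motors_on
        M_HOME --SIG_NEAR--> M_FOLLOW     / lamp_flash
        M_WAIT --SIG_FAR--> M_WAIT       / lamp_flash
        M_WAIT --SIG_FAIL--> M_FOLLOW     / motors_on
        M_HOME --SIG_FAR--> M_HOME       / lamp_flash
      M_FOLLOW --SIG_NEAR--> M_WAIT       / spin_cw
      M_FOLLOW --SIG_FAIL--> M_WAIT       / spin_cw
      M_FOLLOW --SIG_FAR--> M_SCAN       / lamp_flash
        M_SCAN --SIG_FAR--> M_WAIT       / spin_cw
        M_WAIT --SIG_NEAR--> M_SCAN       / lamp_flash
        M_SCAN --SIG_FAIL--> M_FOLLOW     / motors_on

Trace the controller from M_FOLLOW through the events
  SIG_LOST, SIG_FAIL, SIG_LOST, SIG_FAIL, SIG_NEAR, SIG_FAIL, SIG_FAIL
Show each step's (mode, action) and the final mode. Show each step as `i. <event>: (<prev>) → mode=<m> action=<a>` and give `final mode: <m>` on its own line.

final mode: M_WAIT

1. SIG_LOST: (M_FOLLOW) → mode=M_HOME action=lamp_flash
2. SIG_FAIL: (M_HOME) → mode=M_FOLLOW action=motors_on
3. SIG_LOST: (M_FOLLOW) → mode=M_HOME action=lamp_flash
4. SIG_FAIL: (M_HOME) → mode=M_FOLLOW action=motors_on
5. SIG_NEAR: (M_FOLLOW) → mode=M_WAIT action=spin_cw
6. SIG_FAIL: (M_WAIT) → mode=M_FOLLOW action=motors_on
7. SIG_FAIL: (M_FOLLOW) → mode=M_WAIT action=spin_cw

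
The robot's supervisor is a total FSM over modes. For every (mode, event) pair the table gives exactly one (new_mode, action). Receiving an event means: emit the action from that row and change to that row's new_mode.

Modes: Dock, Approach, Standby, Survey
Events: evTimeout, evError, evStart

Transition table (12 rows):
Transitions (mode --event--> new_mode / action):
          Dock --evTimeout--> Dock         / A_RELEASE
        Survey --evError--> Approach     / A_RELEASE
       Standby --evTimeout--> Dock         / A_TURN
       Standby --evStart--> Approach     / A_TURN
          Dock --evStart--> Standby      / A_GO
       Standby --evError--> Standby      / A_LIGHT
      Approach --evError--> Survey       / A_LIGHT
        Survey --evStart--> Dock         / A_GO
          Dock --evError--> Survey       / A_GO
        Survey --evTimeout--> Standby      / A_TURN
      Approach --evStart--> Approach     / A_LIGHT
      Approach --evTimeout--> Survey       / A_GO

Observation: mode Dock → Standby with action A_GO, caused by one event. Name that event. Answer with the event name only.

evStart

try evTimeout: (Dock, evTimeout) → (Dock, A_RELEASE)
try evError: (Dock, evError) → (Survey, A_GO)
try evStart: (Dock, evStart) → (Standby, A_GO)  ← matches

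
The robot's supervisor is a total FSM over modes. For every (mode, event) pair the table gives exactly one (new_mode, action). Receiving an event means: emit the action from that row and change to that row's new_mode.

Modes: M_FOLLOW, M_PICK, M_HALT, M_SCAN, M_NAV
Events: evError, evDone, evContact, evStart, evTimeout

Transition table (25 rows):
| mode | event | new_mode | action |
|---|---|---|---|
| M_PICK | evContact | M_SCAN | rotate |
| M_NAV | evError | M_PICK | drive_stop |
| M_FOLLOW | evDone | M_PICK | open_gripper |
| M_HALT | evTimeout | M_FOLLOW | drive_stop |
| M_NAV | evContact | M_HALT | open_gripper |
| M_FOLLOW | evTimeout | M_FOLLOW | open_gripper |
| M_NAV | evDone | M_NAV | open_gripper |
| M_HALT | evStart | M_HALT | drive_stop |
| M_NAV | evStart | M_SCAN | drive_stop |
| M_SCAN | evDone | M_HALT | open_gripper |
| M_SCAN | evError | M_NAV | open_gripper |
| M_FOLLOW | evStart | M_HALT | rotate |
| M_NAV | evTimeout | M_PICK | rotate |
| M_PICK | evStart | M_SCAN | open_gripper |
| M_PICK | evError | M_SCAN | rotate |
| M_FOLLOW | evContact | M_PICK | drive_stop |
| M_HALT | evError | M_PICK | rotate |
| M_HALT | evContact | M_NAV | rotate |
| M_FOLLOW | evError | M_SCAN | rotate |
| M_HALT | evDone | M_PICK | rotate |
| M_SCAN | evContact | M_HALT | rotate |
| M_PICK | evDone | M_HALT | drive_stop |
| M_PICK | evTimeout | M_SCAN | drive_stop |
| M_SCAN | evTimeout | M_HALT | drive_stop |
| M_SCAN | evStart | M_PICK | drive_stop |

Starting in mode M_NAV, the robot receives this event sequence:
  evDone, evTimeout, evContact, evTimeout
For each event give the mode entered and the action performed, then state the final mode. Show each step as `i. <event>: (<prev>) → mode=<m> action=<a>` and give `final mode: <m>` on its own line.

final mode: M_HALT

1. evDone: (M_NAV) → mode=M_NAV action=open_gripper
2. evTimeout: (M_NAV) → mode=M_PICK action=rotate
3. evContact: (M_PICK) → mode=M_SCAN action=rotate
4. evTimeout: (M_SCAN) → mode=M_HALT action=drive_stop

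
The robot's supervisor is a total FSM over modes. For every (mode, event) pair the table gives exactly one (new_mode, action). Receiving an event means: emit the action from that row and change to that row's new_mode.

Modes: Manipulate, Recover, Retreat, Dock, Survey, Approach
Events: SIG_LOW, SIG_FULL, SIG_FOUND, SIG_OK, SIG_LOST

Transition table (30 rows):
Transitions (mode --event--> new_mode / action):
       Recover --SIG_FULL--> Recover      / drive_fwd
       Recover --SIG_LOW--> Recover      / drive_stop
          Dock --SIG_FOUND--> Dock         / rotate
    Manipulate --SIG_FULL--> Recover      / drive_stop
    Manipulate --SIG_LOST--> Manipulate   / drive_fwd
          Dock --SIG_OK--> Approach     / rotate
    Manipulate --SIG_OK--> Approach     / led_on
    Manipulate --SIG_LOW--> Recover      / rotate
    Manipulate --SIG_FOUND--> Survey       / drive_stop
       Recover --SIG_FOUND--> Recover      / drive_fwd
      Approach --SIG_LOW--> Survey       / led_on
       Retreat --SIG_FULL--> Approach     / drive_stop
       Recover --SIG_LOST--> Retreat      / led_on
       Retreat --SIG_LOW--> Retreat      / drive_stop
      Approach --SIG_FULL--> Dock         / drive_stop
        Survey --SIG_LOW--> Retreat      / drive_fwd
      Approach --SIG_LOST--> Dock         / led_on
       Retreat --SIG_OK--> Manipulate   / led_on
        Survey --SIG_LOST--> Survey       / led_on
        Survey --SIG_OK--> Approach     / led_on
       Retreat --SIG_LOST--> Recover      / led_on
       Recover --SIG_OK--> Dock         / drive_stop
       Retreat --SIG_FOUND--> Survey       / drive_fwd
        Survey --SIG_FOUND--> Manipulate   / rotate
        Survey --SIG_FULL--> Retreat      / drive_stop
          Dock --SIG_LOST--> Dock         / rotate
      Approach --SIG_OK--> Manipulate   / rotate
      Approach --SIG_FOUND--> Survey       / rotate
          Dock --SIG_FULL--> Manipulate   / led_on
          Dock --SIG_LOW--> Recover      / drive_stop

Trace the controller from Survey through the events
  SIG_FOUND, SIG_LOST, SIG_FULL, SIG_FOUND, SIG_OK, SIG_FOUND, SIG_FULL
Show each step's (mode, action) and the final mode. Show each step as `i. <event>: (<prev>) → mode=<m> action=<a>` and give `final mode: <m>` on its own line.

1. SIG_FOUND: (Survey) → mode=Manipulate action=rotate
2. SIG_LOST: (Manipulate) → mode=Manipulate action=drive_fwd
3. SIG_FULL: (Manipulate) → mode=Recover action=drive_stop
4. SIG_FOUND: (Recover) → mode=Recover action=drive_fwd
5. SIG_OK: (Recover) → mode=Dock action=drive_stop
6. SIG_FOUND: (Dock) → mode=Dock action=rotate
7. SIG_FULL: (Dock) → mode=Manipulate action=led_on

final mode: Manipulate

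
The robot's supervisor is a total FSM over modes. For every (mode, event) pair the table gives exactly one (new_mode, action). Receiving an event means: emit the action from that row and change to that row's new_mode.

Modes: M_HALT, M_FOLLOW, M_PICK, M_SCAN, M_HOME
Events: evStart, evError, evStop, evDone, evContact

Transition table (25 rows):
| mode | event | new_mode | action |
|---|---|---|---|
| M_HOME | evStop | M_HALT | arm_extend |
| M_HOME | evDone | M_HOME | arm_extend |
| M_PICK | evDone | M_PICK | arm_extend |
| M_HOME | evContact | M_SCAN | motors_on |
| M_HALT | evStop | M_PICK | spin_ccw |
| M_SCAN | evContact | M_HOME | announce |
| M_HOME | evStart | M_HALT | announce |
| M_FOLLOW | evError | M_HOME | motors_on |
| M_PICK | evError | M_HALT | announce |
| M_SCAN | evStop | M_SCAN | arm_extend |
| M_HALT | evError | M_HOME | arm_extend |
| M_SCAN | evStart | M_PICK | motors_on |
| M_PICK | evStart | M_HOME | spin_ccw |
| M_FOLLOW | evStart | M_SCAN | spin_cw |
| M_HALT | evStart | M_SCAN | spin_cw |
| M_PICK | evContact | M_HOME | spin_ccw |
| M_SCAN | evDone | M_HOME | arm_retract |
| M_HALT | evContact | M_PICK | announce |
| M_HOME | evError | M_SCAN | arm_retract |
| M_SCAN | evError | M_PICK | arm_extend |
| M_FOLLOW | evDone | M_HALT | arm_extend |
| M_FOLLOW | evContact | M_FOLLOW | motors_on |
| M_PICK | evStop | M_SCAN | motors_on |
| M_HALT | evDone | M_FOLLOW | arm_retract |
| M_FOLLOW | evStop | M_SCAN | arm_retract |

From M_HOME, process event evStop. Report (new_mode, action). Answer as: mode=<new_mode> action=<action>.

current mode = M_HOME; filter table to that mode:
  (M_HOME, evStop) → (M_HALT, arm_extend)  ← event matches
  (M_HOME, evDone) → (M_HOME, arm_extend)
  (M_HOME, evContact) → (M_SCAN, motors_on)
  (M_HOME, evStart) → (M_HALT, announce)
  (M_HOME, evError) → (M_SCAN, arm_retract)
event = evStop selects (M_HALT, arm_extend)

mode=M_HALT action=arm_extend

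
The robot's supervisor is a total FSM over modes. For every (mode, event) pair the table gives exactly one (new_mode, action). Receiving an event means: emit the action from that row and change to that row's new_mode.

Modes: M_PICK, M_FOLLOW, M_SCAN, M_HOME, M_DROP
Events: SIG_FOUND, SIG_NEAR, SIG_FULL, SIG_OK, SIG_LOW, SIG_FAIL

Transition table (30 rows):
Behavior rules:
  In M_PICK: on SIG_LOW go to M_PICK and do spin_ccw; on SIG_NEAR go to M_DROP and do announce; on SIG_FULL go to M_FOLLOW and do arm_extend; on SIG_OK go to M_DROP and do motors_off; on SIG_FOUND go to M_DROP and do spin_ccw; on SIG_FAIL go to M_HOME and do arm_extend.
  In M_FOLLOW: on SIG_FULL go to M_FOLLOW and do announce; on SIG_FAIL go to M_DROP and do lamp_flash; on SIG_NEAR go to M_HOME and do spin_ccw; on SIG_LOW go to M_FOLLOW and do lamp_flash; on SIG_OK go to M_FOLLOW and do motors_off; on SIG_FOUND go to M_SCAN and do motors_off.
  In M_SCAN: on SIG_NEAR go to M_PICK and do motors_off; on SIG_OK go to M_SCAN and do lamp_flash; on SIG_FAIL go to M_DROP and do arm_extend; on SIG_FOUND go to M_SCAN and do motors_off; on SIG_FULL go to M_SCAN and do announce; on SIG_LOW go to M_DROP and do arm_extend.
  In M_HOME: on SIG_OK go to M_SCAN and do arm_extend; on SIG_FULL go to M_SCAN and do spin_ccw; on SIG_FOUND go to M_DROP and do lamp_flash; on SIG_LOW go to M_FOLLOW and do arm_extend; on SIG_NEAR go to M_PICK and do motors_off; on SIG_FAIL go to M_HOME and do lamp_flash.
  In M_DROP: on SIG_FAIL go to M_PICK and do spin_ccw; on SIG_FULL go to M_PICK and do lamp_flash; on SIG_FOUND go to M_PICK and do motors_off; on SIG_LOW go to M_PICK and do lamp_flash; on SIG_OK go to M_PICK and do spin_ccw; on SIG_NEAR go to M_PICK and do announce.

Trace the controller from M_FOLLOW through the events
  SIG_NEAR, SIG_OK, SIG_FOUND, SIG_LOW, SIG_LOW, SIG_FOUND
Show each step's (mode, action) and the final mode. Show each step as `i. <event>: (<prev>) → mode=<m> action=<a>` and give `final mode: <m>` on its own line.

final mode: M_DROP

1. SIG_NEAR: (M_FOLLOW) → mode=M_HOME action=spin_ccw
2. SIG_OK: (M_HOME) → mode=M_SCAN action=arm_extend
3. SIG_FOUND: (M_SCAN) → mode=M_SCAN action=motors_off
4. SIG_LOW: (M_SCAN) → mode=M_DROP action=arm_extend
5. SIG_LOW: (M_DROP) → mode=M_PICK action=lamp_flash
6. SIG_FOUND: (M_PICK) → mode=M_DROP action=spin_ccw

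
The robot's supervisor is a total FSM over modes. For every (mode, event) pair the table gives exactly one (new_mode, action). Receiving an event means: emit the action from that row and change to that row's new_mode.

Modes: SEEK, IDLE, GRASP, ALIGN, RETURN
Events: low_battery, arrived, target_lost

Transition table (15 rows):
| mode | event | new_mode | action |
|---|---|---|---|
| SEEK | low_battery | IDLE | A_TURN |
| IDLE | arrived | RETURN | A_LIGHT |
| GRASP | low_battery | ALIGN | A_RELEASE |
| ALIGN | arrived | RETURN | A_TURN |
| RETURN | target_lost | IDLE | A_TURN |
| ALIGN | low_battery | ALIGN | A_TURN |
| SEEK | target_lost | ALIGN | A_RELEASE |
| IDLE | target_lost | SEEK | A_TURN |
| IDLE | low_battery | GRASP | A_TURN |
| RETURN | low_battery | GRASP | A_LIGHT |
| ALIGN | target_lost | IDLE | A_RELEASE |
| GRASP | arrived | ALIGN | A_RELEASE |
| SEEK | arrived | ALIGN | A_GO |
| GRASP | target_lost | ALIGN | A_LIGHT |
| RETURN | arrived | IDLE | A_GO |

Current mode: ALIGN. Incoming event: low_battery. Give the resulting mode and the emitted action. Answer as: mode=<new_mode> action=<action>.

mode=ALIGN action=A_TURN

current mode = ALIGN; filter table to that mode:
  (ALIGN, arrived) → (RETURN, A_TURN)
  (ALIGN, low_battery) → (ALIGN, A_TURN)  ← event matches
  (ALIGN, target_lost) → (IDLE, A_RELEASE)
event = low_battery selects (ALIGN, A_TURN)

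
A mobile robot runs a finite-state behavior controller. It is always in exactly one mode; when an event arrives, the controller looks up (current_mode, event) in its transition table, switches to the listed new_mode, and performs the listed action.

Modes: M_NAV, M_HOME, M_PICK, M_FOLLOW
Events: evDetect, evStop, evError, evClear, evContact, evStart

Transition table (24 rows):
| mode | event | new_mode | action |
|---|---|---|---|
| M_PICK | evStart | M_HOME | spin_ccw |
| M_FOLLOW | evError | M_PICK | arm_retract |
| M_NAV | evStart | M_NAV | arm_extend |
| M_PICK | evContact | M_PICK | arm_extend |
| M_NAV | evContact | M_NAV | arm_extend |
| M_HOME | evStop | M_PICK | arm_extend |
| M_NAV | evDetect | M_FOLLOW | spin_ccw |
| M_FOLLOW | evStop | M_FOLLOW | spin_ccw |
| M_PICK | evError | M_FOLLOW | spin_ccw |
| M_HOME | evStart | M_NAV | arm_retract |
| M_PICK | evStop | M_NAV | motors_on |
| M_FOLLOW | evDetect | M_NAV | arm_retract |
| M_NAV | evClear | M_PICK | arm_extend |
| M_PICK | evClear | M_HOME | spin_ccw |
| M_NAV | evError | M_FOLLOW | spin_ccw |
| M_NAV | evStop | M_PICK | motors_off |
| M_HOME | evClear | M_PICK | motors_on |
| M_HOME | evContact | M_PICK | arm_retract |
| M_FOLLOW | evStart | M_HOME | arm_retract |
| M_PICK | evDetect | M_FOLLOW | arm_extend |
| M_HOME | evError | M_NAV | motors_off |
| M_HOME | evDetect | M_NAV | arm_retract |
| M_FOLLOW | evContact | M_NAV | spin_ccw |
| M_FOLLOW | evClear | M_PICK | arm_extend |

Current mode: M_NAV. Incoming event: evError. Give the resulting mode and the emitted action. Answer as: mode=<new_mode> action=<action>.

current mode = M_NAV; filter table to that mode:
  (M_NAV, evStart) → (M_NAV, arm_extend)
  (M_NAV, evContact) → (M_NAV, arm_extend)
  (M_NAV, evDetect) → (M_FOLLOW, spin_ccw)
  (M_NAV, evClear) → (M_PICK, arm_extend)
  (M_NAV, evError) → (M_FOLLOW, spin_ccw)  ← event matches
  (M_NAV, evStop) → (M_PICK, motors_off)
event = evError selects (M_FOLLOW, spin_ccw)

mode=M_FOLLOW action=spin_ccw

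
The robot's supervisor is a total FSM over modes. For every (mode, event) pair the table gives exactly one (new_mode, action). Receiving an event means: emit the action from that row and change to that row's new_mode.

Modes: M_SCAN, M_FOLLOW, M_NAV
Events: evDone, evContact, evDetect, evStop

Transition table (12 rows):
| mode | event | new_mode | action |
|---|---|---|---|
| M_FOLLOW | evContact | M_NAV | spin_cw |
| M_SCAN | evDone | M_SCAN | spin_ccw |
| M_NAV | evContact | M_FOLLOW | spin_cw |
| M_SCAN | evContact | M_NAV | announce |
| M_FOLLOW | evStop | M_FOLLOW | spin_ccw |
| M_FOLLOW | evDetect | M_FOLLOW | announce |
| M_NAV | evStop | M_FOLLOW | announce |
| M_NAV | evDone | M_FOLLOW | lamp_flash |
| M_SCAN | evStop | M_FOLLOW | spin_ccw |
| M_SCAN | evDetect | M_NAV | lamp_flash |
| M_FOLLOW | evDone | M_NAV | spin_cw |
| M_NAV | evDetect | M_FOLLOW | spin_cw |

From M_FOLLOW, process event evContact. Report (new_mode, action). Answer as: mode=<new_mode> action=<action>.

current mode = M_FOLLOW; filter table to that mode:
  (M_FOLLOW, evContact) → (M_NAV, spin_cw)  ← event matches
  (M_FOLLOW, evStop) → (M_FOLLOW, spin_ccw)
  (M_FOLLOW, evDetect) → (M_FOLLOW, announce)
  (M_FOLLOW, evDone) → (M_NAV, spin_cw)
event = evContact selects (M_NAV, spin_cw)

mode=M_NAV action=spin_cw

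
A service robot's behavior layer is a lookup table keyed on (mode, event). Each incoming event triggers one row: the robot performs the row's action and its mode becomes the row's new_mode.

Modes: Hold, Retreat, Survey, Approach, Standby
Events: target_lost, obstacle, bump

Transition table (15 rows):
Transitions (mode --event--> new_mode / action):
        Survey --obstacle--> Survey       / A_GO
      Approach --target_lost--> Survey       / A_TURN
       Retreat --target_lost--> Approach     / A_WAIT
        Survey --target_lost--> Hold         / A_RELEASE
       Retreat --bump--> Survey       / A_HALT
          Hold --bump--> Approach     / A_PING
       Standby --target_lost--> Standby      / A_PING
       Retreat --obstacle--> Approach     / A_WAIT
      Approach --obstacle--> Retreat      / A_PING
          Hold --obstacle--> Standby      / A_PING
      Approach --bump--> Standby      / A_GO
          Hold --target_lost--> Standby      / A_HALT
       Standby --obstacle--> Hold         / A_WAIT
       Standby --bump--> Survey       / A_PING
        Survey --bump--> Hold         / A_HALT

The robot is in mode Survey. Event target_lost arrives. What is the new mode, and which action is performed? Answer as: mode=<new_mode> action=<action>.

mode=Hold action=A_RELEASE

current mode = Survey; filter table to that mode:
  (Survey, obstacle) → (Survey, A_GO)
  (Survey, target_lost) → (Hold, A_RELEASE)  ← event matches
  (Survey, bump) → (Hold, A_HALT)
event = target_lost selects (Hold, A_RELEASE)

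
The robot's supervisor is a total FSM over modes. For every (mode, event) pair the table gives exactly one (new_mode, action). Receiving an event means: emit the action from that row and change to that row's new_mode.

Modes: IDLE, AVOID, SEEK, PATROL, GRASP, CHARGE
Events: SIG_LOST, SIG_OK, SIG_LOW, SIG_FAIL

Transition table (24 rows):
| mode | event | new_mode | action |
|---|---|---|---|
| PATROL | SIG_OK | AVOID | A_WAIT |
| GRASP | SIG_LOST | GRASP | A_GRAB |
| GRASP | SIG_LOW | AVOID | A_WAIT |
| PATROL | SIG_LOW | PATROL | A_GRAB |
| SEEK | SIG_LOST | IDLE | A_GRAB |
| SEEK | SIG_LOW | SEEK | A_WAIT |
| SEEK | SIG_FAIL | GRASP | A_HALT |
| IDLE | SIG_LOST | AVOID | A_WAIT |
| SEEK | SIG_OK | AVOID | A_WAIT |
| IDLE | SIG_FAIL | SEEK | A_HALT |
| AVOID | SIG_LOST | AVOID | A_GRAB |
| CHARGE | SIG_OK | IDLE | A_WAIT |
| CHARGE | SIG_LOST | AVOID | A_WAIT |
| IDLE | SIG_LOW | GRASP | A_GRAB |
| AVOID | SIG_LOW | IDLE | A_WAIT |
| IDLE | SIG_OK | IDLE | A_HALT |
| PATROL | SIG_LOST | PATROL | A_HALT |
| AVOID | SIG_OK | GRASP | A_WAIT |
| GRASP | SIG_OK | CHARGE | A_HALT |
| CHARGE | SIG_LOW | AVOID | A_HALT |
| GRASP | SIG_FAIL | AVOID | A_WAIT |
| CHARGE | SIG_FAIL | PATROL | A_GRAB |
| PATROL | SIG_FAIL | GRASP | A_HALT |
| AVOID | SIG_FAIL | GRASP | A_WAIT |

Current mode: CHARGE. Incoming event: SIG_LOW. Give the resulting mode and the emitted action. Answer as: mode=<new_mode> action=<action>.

current mode = CHARGE; filter table to that mode:
  (CHARGE, SIG_OK) → (IDLE, A_WAIT)
  (CHARGE, SIG_LOST) → (AVOID, A_WAIT)
  (CHARGE, SIG_LOW) → (AVOID, A_HALT)  ← event matches
  (CHARGE, SIG_FAIL) → (PATROL, A_GRAB)
event = SIG_LOW selects (AVOID, A_HALT)

mode=AVOID action=A_HALT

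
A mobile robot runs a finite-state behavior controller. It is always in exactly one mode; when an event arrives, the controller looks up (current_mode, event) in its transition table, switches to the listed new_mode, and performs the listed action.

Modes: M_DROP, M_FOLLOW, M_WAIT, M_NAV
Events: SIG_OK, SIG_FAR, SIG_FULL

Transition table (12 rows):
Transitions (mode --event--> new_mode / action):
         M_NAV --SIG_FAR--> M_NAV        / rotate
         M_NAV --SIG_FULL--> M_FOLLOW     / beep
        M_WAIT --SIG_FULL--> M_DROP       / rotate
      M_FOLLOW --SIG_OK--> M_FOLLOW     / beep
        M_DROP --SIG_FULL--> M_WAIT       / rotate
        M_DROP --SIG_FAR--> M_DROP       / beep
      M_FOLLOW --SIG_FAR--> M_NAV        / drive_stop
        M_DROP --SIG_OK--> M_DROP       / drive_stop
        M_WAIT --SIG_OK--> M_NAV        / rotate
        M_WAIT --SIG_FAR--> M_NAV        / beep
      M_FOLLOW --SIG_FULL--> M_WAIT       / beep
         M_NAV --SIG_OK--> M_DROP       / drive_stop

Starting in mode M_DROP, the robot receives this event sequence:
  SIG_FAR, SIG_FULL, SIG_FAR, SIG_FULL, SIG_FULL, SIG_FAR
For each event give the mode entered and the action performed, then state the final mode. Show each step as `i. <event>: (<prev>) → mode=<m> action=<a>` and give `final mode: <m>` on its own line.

1. SIG_FAR: (M_DROP) → mode=M_DROP action=beep
2. SIG_FULL: (M_DROP) → mode=M_WAIT action=rotate
3. SIG_FAR: (M_WAIT) → mode=M_NAV action=beep
4. SIG_FULL: (M_NAV) → mode=M_FOLLOW action=beep
5. SIG_FULL: (M_FOLLOW) → mode=M_WAIT action=beep
6. SIG_FAR: (M_WAIT) → mode=M_NAV action=beep

final mode: M_NAV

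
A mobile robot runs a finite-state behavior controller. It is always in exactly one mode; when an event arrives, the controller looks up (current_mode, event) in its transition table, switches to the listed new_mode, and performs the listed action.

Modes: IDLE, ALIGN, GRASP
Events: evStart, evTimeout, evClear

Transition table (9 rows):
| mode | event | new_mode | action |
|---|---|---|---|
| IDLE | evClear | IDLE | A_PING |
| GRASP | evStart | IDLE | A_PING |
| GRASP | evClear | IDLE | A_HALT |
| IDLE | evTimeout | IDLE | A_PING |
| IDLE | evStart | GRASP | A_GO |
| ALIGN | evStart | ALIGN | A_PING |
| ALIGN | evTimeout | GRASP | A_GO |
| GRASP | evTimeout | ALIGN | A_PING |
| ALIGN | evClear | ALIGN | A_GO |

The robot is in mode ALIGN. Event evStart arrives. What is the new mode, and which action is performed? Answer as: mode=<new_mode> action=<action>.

mode=ALIGN action=A_PING

current mode = ALIGN; filter table to that mode:
  (ALIGN, evStart) → (ALIGN, A_PING)  ← event matches
  (ALIGN, evTimeout) → (GRASP, A_GO)
  (ALIGN, evClear) → (ALIGN, A_GO)
event = evStart selects (ALIGN, A_PING)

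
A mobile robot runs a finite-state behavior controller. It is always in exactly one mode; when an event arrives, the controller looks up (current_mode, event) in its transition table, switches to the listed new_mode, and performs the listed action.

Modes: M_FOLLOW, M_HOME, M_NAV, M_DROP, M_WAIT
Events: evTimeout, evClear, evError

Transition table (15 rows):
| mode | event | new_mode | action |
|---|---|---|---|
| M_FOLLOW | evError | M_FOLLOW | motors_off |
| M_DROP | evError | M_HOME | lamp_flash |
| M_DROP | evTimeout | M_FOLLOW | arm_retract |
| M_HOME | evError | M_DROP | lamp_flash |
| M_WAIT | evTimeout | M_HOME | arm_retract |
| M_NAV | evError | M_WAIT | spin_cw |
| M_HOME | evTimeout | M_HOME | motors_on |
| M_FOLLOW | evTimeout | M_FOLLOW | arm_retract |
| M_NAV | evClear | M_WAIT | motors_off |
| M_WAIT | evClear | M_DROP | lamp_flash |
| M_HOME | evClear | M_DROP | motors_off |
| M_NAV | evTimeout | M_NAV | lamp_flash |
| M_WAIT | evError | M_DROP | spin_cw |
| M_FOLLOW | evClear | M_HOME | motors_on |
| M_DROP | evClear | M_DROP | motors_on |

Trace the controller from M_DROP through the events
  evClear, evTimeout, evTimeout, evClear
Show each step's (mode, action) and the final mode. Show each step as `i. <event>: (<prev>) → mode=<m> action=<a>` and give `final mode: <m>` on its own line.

1. evClear: (M_DROP) → mode=M_DROP action=motors_on
2. evTimeout: (M_DROP) → mode=M_FOLLOW action=arm_retract
3. evTimeout: (M_FOLLOW) → mode=M_FOLLOW action=arm_retract
4. evClear: (M_FOLLOW) → mode=M_HOME action=motors_on

final mode: M_HOME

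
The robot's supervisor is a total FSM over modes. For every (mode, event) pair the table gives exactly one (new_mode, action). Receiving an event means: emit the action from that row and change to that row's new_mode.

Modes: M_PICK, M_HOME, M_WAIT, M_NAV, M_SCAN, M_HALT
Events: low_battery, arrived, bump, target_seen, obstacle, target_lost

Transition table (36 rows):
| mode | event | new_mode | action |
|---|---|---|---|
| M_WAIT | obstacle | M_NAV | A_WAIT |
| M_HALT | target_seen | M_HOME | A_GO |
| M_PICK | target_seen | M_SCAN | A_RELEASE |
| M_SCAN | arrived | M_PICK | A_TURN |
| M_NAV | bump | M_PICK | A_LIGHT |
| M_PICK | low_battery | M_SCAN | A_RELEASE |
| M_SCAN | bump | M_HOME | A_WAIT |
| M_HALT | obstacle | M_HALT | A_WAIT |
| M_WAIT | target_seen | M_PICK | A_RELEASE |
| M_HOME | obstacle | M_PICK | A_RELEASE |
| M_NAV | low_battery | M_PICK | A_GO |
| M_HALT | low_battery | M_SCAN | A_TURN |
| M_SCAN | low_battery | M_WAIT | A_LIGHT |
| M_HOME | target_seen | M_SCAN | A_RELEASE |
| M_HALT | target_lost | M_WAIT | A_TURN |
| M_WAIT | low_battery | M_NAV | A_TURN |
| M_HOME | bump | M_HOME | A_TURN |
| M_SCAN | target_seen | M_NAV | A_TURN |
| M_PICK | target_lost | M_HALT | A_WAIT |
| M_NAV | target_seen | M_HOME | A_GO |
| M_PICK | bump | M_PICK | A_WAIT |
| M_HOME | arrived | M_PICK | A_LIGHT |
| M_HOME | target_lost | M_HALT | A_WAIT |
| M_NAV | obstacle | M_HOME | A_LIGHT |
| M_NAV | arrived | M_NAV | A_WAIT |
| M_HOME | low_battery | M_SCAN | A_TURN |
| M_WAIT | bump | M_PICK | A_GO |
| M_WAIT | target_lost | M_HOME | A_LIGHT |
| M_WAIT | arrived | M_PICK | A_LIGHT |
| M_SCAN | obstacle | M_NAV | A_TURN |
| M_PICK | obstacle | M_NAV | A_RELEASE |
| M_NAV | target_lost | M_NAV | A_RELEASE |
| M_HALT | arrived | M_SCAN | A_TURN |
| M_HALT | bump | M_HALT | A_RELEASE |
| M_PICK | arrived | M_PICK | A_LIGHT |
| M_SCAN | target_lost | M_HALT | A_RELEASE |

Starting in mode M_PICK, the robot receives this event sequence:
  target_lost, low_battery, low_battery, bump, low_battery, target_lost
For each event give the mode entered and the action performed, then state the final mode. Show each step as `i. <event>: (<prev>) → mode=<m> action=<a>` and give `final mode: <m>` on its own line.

1. target_lost: (M_PICK) → mode=M_HALT action=A_WAIT
2. low_battery: (M_HALT) → mode=M_SCAN action=A_TURN
3. low_battery: (M_SCAN) → mode=M_WAIT action=A_LIGHT
4. bump: (M_WAIT) → mode=M_PICK action=A_GO
5. low_battery: (M_PICK) → mode=M_SCAN action=A_RELEASE
6. target_lost: (M_SCAN) → mode=M_HALT action=A_RELEASE

final mode: M_HALT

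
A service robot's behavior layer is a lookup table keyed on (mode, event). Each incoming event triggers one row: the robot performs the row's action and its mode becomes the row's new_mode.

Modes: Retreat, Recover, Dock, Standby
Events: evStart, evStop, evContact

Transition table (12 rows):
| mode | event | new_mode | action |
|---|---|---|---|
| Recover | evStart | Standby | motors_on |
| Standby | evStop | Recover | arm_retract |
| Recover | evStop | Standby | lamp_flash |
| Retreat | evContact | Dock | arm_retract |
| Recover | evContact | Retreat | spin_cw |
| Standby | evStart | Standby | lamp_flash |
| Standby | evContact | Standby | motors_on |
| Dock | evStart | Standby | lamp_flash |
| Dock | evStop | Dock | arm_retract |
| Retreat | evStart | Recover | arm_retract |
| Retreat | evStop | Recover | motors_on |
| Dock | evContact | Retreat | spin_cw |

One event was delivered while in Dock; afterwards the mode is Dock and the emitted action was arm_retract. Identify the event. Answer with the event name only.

try evStart: (Dock, evStart) → (Standby, lamp_flash)
try evStop: (Dock, evStop) → (Dock, arm_retract)  ← matches
try evContact: (Dock, evContact) → (Retreat, spin_cw)

evStop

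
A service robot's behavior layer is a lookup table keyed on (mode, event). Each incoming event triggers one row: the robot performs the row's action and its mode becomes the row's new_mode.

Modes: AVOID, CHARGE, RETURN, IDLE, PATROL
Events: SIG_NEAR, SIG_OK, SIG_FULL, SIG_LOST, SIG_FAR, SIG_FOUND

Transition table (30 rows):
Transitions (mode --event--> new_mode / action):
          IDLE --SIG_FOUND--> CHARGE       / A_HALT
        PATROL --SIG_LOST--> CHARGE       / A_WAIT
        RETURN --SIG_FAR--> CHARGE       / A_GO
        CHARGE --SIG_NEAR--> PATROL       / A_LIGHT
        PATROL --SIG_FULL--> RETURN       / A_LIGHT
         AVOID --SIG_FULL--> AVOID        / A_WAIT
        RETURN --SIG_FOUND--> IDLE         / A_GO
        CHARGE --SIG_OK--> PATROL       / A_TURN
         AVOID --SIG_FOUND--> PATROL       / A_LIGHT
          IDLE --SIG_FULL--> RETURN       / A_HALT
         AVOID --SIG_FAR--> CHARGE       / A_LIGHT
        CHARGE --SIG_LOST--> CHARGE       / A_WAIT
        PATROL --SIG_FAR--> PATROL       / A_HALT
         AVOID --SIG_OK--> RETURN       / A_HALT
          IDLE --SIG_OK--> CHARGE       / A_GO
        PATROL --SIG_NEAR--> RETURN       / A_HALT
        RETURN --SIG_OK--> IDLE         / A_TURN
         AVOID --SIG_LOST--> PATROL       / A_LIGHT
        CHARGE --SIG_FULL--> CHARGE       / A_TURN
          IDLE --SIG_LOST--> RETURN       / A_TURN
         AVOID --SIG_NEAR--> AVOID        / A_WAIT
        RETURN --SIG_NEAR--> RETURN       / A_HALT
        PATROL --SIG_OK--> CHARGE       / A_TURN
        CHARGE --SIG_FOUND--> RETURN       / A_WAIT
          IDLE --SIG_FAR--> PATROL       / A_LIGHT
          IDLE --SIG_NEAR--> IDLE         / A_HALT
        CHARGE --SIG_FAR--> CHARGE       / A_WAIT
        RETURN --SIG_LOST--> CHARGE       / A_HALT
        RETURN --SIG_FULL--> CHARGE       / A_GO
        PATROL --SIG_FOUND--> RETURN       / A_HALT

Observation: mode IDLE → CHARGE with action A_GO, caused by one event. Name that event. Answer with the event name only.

try SIG_NEAR: (IDLE, SIG_NEAR) → (IDLE, A_HALT)
try SIG_OK: (IDLE, SIG_OK) → (CHARGE, A_GO)  ← matches
try SIG_FULL: (IDLE, SIG_FULL) → (RETURN, A_HALT)
try SIG_LOST: (IDLE, SIG_LOST) → (RETURN, A_TURN)
try SIG_FAR: (IDLE, SIG_FAR) → (PATROL, A_LIGHT)
try SIG_FOUND: (IDLE, SIG_FOUND) → (CHARGE, A_HALT)

SIG_OK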